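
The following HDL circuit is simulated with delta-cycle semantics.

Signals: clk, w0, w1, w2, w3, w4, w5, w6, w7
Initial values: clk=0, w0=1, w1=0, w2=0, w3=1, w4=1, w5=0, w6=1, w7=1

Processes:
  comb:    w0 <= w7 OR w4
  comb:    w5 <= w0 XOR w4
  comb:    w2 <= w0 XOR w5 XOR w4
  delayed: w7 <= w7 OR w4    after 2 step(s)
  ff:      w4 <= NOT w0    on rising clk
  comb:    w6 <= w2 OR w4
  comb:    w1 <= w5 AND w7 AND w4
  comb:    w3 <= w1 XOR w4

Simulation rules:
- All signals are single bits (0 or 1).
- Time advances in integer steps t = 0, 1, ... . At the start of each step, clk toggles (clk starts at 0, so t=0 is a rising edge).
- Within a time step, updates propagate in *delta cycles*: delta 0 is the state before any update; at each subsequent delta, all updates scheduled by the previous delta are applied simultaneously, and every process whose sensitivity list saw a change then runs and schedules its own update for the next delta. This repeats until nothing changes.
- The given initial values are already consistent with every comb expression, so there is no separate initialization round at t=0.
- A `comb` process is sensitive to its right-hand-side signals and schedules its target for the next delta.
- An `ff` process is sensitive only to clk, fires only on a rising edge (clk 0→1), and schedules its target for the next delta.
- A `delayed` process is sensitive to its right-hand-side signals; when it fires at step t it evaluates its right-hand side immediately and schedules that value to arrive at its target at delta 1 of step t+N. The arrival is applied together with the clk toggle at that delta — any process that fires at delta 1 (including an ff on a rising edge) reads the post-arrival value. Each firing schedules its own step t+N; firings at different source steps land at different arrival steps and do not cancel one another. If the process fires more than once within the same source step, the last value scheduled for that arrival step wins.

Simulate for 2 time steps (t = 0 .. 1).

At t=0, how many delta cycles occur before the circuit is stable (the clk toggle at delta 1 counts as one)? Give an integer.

t=0 Δ0: w6=1 w7=1 w2=0 w0=1 w4=1 w5=0 clk=0 w1=0 w3=1
  Δ1: clk:0→1
  Δ2: w4:1→0
  Δ3: w6:1→0, w2:0→1, w5:0→1, w3:1→0
  Δ4: w6:0→1, w2:1→0
  Δ5: w6:1→0
  (5Δ to stable)
t=1 Δ0: w6=0 w7=1 w2=0 w0=1 w4=0 w5=1 clk=1 w1=0 w3=0
  Δ1: clk:1→0
  (1Δ to stable)

5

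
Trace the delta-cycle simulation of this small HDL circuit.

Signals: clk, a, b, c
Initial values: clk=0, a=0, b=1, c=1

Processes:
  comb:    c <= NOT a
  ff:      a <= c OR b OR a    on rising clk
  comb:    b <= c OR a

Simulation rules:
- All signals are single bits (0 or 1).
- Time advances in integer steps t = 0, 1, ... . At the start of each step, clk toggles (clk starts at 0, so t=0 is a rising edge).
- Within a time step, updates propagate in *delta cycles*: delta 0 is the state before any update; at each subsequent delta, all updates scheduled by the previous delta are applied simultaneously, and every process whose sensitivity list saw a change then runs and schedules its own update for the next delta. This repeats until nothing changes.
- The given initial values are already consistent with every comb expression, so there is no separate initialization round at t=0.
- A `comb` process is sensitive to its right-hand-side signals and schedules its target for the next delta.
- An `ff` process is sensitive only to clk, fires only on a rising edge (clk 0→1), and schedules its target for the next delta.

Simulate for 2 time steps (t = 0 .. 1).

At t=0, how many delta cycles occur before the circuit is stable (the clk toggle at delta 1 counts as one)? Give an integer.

t0.Δ0 c=1 a=0 clk=0 b=1
t0.Δ1 c=1 a=0 clk=1 b=1
t0.Δ2 c=1 a=1 clk=1 b=1
t0.Δ3 c=0 a=1 clk=1 b=1
t1.Δ0 c=0 a=1 clk=1 b=1
t1.Δ1 c=0 a=1 clk=0 b=1

3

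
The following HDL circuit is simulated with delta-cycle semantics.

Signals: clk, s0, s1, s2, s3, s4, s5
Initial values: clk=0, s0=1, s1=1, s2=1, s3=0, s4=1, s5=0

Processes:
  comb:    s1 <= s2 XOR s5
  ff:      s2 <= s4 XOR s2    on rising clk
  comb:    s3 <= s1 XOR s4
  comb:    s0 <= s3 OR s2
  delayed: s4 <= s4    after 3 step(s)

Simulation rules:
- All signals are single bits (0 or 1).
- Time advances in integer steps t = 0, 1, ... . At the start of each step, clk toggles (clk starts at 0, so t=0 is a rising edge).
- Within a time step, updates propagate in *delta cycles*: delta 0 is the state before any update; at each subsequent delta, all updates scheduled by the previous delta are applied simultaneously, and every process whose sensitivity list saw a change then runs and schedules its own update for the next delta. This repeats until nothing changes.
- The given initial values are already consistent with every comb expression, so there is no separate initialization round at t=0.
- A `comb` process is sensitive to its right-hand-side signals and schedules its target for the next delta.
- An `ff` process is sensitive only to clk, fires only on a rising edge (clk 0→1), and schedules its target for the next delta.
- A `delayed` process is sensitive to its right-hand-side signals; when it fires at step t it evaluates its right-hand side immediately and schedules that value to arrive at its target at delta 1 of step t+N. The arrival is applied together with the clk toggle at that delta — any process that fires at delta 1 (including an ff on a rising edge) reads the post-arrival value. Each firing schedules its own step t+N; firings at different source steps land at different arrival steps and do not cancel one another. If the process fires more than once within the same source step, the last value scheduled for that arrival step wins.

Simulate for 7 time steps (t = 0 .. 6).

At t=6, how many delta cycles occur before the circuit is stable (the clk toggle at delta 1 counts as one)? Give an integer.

t=0 Δ0: s0=1 s2=1 s5=0 clk=0 s3=0 s4=1 s1=1
  Δ1: clk:0→1
  Δ2: s2:1→0
  Δ3: s0:1→0, s1:1→0
  Δ4: s3:0→1
  Δ5: s0:0→1
  (5Δ to stable)
t=1 Δ0: s0=1 s2=0 s5=0 clk=1 s3=1 s4=1 s1=0
  Δ1: clk:1→0
  (1Δ to stable)
t=2 Δ0: s0=1 s2=0 s5=0 clk=0 s3=1 s4=1 s1=0
  Δ1: clk:0→1
  Δ2: s2:0→1
  Δ3: s1:0→1
  Δ4: s3:1→0
  (4Δ to stable)
t=3 Δ0: s0=1 s2=1 s5=0 clk=1 s3=0 s4=1 s1=1
  Δ1: clk:1→0
  (1Δ to stable)
t=4 Δ0: s0=1 s2=1 s5=0 clk=0 s3=0 s4=1 s1=1
  Δ1: clk:0→1
  Δ2: s2:1→0
  Δ3: s0:1→0, s1:1→0
  Δ4: s3:0→1
  Δ5: s0:0→1
  (5Δ to stable)
t=5 Δ0: s0=1 s2=0 s5=0 clk=1 s3=1 s4=1 s1=0
  Δ1: clk:1→0
  (1Δ to stable)
t=6 Δ0: s0=1 s2=0 s5=0 clk=0 s3=1 s4=1 s1=0
  Δ1: clk:0→1
  Δ2: s2:0→1
  Δ3: s1:0→1
  Δ4: s3:1→0
  (4Δ to stable)

4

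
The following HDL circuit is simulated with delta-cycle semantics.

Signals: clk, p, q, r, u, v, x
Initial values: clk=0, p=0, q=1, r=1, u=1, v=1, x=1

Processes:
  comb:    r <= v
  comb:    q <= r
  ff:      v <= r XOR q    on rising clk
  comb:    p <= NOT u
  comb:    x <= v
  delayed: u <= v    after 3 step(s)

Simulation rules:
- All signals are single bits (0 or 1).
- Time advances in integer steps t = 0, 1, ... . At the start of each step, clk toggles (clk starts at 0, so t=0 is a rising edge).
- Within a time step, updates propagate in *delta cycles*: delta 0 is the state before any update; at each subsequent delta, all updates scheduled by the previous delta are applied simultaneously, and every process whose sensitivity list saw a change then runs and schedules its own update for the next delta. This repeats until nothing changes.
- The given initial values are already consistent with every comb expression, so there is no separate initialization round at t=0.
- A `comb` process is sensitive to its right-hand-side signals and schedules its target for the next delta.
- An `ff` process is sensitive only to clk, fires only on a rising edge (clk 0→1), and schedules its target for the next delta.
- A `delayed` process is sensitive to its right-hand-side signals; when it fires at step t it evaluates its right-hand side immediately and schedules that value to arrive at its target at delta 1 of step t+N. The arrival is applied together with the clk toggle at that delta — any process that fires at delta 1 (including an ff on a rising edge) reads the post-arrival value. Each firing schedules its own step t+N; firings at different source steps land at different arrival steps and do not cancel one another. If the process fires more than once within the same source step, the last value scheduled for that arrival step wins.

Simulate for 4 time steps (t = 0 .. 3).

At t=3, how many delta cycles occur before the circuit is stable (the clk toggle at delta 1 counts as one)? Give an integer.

2

[bits: r,v,u,q,x,p,clk]
t=0: Δ0=1111100 Δ1=1111101 Δ2=1011101 Δ3=0011001 Δ4=0010001 | 4Δ
t=1: Δ0=0010001 Δ1=0010000 | 1Δ
t=2: Δ0=0010000 Δ1=0010001 | 1Δ
t=3: Δ0=0010001 Δ1=0000000 Δ2=0000010 | 2Δ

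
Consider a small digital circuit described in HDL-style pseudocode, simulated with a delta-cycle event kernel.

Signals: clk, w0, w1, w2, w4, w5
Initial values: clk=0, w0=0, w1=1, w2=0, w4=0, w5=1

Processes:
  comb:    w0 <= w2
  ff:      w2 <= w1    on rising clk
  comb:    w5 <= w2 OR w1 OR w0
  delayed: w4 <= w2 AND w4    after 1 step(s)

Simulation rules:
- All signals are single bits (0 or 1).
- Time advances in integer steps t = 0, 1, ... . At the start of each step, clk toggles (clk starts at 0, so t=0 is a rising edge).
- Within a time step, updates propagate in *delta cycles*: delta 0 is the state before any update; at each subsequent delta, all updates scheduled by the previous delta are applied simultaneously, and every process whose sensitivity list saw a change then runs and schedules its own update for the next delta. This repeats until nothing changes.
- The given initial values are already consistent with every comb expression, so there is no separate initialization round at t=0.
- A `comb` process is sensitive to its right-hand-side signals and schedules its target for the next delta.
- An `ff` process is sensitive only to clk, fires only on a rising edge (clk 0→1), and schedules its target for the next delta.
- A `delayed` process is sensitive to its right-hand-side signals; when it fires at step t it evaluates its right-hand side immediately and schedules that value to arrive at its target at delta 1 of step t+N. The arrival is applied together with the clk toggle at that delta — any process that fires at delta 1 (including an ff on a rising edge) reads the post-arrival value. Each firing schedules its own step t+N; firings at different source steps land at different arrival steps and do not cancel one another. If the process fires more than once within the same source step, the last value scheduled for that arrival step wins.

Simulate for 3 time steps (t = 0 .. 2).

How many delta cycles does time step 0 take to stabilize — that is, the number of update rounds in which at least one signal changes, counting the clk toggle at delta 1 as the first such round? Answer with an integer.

[bits: w1,w2,w0,clk,w5,w4]
t=0: Δ0=100010 Δ1=100110 Δ2=110110 Δ3=111110 | 3Δ
t=1: Δ0=111110 Δ1=111010 | 1Δ
t=2: Δ0=111010 Δ1=111110 | 1Δ

3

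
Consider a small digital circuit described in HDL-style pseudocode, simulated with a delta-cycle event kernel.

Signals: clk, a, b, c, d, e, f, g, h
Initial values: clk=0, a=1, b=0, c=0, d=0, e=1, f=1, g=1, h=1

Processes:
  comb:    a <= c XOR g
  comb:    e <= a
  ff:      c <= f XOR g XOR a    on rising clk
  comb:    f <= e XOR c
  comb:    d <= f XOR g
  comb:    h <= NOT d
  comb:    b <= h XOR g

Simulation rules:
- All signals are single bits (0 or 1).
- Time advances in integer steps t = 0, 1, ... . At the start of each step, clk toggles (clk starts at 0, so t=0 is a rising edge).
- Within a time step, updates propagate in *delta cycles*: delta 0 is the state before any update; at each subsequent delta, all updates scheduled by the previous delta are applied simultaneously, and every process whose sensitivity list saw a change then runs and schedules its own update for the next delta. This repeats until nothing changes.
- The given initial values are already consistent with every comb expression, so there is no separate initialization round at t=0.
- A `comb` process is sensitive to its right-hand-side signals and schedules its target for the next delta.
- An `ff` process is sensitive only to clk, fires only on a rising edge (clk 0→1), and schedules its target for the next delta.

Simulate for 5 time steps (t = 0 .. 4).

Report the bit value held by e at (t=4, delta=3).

1

[bits: clk,g,e,f,c,d,h,a,b]
t=0: Δ0=011100110 Δ1=111100110 Δ2=111110110 Δ3=111010100 Δ4=110011100 Δ5=110111000 Δ6=110110001 Δ7=110110101 Δ8=110110100 | 8Δ
t=1: Δ0=110110100 Δ1=010110100 | 1Δ
t=2: Δ0=010110100 Δ1=110110100 Δ2=110100100 Δ3=110000110 Δ4=111001110 Δ5=111101010 Δ6=111100011 Δ7=111100111 Δ8=111100110 | 8Δ
t=3: Δ0=111100110 Δ1=011100110 | 1Δ
t=4: Δ0=011100110 Δ1=111100110 Δ2=111110110 Δ3=111010100 Δ4=110011100 Δ5=110111000 Δ6=110110001 Δ7=110110101 Δ8=110110100 | 8Δ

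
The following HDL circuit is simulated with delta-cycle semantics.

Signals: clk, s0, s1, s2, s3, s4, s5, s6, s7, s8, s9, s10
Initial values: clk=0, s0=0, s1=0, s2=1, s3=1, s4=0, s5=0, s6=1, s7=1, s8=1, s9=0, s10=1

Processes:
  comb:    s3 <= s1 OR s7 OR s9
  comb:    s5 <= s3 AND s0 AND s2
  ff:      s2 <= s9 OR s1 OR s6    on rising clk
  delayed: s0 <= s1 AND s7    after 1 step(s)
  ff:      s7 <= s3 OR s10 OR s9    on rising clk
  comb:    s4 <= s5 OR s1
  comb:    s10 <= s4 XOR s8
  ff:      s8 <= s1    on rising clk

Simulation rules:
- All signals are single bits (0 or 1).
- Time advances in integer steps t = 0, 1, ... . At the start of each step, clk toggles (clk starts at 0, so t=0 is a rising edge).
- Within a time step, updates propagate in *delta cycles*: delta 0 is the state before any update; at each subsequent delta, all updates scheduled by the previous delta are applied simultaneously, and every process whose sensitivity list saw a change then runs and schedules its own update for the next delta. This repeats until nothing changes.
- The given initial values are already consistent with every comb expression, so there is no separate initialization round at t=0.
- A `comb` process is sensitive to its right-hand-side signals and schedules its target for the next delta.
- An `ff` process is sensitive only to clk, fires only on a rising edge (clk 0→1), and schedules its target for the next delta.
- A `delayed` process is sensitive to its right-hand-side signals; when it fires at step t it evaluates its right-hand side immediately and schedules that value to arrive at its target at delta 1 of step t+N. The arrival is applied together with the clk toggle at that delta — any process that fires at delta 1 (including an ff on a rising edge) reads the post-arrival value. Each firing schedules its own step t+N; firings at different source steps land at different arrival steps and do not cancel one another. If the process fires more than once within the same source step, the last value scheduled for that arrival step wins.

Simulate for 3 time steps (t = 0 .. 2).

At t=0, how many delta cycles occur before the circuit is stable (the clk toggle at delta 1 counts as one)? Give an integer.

3

t0.Δ0 s8=1 s1=0 s6=1 s3=1 s5=0 s9=0 s7=1 clk=0 s2=1 s4=0 s0=0 s10=1
t0.Δ1 s8=1 s1=0 s6=1 s3=1 s5=0 s9=0 s7=1 clk=1 s2=1 s4=0 s0=0 s10=1
t0.Δ2 s8=0 s1=0 s6=1 s3=1 s5=0 s9=0 s7=1 clk=1 s2=1 s4=0 s0=0 s10=1
t0.Δ3 s8=0 s1=0 s6=1 s3=1 s5=0 s9=0 s7=1 clk=1 s2=1 s4=0 s0=0 s10=0
t1.Δ0 s8=0 s1=0 s6=1 s3=1 s5=0 s9=0 s7=1 clk=1 s2=1 s4=0 s0=0 s10=0
t1.Δ1 s8=0 s1=0 s6=1 s3=1 s5=0 s9=0 s7=1 clk=0 s2=1 s4=0 s0=0 s10=0
t2.Δ0 s8=0 s1=0 s6=1 s3=1 s5=0 s9=0 s7=1 clk=0 s2=1 s4=0 s0=0 s10=0
t2.Δ1 s8=0 s1=0 s6=1 s3=1 s5=0 s9=0 s7=1 clk=1 s2=1 s4=0 s0=0 s10=0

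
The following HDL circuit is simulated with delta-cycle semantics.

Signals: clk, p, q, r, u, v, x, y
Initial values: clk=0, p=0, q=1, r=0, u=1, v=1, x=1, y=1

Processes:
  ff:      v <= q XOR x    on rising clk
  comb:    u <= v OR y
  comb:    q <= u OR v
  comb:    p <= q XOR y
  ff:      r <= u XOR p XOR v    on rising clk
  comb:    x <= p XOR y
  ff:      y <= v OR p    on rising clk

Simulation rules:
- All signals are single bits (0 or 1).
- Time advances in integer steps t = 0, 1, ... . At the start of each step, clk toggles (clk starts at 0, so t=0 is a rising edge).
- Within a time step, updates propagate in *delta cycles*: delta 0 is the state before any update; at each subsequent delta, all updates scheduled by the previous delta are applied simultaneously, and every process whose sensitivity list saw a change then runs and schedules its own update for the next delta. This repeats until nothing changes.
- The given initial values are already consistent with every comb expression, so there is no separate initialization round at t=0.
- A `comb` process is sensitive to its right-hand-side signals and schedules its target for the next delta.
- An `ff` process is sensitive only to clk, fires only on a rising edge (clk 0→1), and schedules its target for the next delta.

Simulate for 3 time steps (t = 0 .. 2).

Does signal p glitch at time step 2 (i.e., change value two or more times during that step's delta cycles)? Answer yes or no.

yes

t0.Δ0 x=1 r=0 v=1 y=1 q=1 u=1 p=0 clk=0
t0.Δ1 x=1 r=0 v=1 y=1 q=1 u=1 p=0 clk=1
t0.Δ2 x=1 r=0 v=0 y=1 q=1 u=1 p=0 clk=1
t1.Δ0 x=1 r=0 v=0 y=1 q=1 u=1 p=0 clk=1
t1.Δ1 x=1 r=0 v=0 y=1 q=1 u=1 p=0 clk=0
t2.Δ0 x=1 r=0 v=0 y=1 q=1 u=1 p=0 clk=0
t2.Δ1 x=1 r=0 v=0 y=1 q=1 u=1 p=0 clk=1
t2.Δ2 x=1 r=1 v=0 y=0 q=1 u=1 p=0 clk=1
t2.Δ3 x=0 r=1 v=0 y=0 q=1 u=0 p=1 clk=1
t2.Δ4 x=1 r=1 v=0 y=0 q=0 u=0 p=1 clk=1
t2.Δ5 x=1 r=1 v=0 y=0 q=0 u=0 p=0 clk=1
t2.Δ6 x=0 r=1 v=0 y=0 q=0 u=0 p=0 clk=1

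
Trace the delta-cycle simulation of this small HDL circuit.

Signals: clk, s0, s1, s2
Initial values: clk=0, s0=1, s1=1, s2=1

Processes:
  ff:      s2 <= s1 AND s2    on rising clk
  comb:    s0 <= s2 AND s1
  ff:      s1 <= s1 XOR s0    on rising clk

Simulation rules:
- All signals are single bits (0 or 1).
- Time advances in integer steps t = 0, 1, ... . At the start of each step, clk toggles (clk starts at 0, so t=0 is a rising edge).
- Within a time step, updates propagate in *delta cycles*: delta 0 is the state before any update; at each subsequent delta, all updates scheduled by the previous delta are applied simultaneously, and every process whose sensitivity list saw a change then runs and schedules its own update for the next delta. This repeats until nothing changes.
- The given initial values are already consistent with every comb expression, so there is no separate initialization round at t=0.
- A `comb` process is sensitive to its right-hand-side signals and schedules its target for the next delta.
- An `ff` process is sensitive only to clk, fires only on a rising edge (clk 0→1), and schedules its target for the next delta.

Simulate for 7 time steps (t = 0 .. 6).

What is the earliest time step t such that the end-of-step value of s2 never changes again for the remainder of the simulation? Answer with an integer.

[bits: s1,s0,s2,clk]
t=0: Δ0=1110 Δ1=1111 Δ2=0111 Δ3=0011 | 3Δ
t=1: Δ0=0011 Δ1=0010 | 1Δ
t=2: Δ0=0010 Δ1=0011 Δ2=0001 | 2Δ
t=3: Δ0=0001 Δ1=0000 | 1Δ
t=4: Δ0=0000 Δ1=0001 | 1Δ
t=5: Δ0=0001 Δ1=0000 | 1Δ
t=6: Δ0=0000 Δ1=0001 | 1Δ

2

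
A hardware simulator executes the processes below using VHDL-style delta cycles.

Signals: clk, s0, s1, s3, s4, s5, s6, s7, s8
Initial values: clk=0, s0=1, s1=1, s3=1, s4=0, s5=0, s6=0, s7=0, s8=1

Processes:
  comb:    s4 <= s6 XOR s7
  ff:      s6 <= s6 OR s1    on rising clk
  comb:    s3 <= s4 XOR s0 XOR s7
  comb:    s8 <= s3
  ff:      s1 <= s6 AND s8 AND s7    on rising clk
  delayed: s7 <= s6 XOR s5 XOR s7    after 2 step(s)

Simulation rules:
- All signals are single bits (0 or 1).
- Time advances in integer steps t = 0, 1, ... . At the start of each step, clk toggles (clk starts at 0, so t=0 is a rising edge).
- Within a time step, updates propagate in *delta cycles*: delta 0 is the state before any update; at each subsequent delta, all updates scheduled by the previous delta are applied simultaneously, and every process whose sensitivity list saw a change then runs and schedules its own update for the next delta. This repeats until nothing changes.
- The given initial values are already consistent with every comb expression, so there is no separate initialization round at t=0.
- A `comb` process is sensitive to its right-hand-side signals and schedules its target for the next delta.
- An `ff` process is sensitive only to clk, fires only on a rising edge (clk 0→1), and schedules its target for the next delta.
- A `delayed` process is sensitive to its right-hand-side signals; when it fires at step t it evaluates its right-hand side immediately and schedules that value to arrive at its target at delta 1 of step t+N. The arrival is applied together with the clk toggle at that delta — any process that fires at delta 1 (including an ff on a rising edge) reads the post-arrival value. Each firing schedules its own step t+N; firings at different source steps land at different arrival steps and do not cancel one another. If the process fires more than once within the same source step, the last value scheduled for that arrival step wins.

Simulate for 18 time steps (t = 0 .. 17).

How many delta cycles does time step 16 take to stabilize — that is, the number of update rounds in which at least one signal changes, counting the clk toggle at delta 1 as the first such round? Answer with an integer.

t0.Δ0 s8=1 s0=1 s1=1 s7=0 s3=1 s4=0 s5=0 clk=0 s6=0
t0.Δ1 s8=1 s0=1 s1=1 s7=0 s3=1 s4=0 s5=0 clk=1 s6=0
t0.Δ2 s8=1 s0=1 s1=0 s7=0 s3=1 s4=0 s5=0 clk=1 s6=1
t0.Δ3 s8=1 s0=1 s1=0 s7=0 s3=1 s4=1 s5=0 clk=1 s6=1
t0.Δ4 s8=1 s0=1 s1=0 s7=0 s3=0 s4=1 s5=0 clk=1 s6=1
t0.Δ5 s8=0 s0=1 s1=0 s7=0 s3=0 s4=1 s5=0 clk=1 s6=1
t1.Δ0 s8=0 s0=1 s1=0 s7=0 s3=0 s4=1 s5=0 clk=1 s6=1
t1.Δ1 s8=0 s0=1 s1=0 s7=0 s3=0 s4=1 s5=0 clk=0 s6=1
t2.Δ0 s8=0 s0=1 s1=0 s7=0 s3=0 s4=1 s5=0 clk=0 s6=1
t2.Δ1 s8=0 s0=1 s1=0 s7=1 s3=0 s4=1 s5=0 clk=1 s6=1
t2.Δ2 s8=0 s0=1 s1=0 s7=1 s3=1 s4=0 s5=0 clk=1 s6=1
t2.Δ3 s8=1 s0=1 s1=0 s7=1 s3=0 s4=0 s5=0 clk=1 s6=1
t2.Δ4 s8=0 s0=1 s1=0 s7=1 s3=0 s4=0 s5=0 clk=1 s6=1
t3.Δ0 s8=0 s0=1 s1=0 s7=1 s3=0 s4=0 s5=0 clk=1 s6=1
t3.Δ1 s8=0 s0=1 s1=0 s7=1 s3=0 s4=0 s5=0 clk=0 s6=1
t4.Δ0 s8=0 s0=1 s1=0 s7=1 s3=0 s4=0 s5=0 clk=0 s6=1
t4.Δ1 s8=0 s0=1 s1=0 s7=0 s3=0 s4=0 s5=0 clk=1 s6=1
t4.Δ2 s8=0 s0=1 s1=0 s7=0 s3=1 s4=1 s5=0 clk=1 s6=1
t4.Δ3 s8=1 s0=1 s1=0 s7=0 s3=0 s4=1 s5=0 clk=1 s6=1
t4.Δ4 s8=0 s0=1 s1=0 s7=0 s3=0 s4=1 s5=0 clk=1 s6=1
t5.Δ0 s8=0 s0=1 s1=0 s7=0 s3=0 s4=1 s5=0 clk=1 s6=1
t5.Δ1 s8=0 s0=1 s1=0 s7=0 s3=0 s4=1 s5=0 clk=0 s6=1
t6.Δ0 s8=0 s0=1 s1=0 s7=0 s3=0 s4=1 s5=0 clk=0 s6=1
t6.Δ1 s8=0 s0=1 s1=0 s7=1 s3=0 s4=1 s5=0 clk=1 s6=1
t6.Δ2 s8=0 s0=1 s1=0 s7=1 s3=1 s4=0 s5=0 clk=1 s6=1
t6.Δ3 s8=1 s0=1 s1=0 s7=1 s3=0 s4=0 s5=0 clk=1 s6=1
t6.Δ4 s8=0 s0=1 s1=0 s7=1 s3=0 s4=0 s5=0 clk=1 s6=1
t7.Δ0 s8=0 s0=1 s1=0 s7=1 s3=0 s4=0 s5=0 clk=1 s6=1
t7.Δ1 s8=0 s0=1 s1=0 s7=1 s3=0 s4=0 s5=0 clk=0 s6=1
t8.Δ0 s8=0 s0=1 s1=0 s7=1 s3=0 s4=0 s5=0 clk=0 s6=1
t8.Δ1 s8=0 s0=1 s1=0 s7=0 s3=0 s4=0 s5=0 clk=1 s6=1
t8.Δ2 s8=0 s0=1 s1=0 s7=0 s3=1 s4=1 s5=0 clk=1 s6=1
t8.Δ3 s8=1 s0=1 s1=0 s7=0 s3=0 s4=1 s5=0 clk=1 s6=1
t8.Δ4 s8=0 s0=1 s1=0 s7=0 s3=0 s4=1 s5=0 clk=1 s6=1
t9.Δ0 s8=0 s0=1 s1=0 s7=0 s3=0 s4=1 s5=0 clk=1 s6=1
t9.Δ1 s8=0 s0=1 s1=0 s7=0 s3=0 s4=1 s5=0 clk=0 s6=1
t10.Δ0 s8=0 s0=1 s1=0 s7=0 s3=0 s4=1 s5=0 clk=0 s6=1
t10.Δ1 s8=0 s0=1 s1=0 s7=1 s3=0 s4=1 s5=0 clk=1 s6=1
t10.Δ2 s8=0 s0=1 s1=0 s7=1 s3=1 s4=0 s5=0 clk=1 s6=1
t10.Δ3 s8=1 s0=1 s1=0 s7=1 s3=0 s4=0 s5=0 clk=1 s6=1
t10.Δ4 s8=0 s0=1 s1=0 s7=1 s3=0 s4=0 s5=0 clk=1 s6=1
t11.Δ0 s8=0 s0=1 s1=0 s7=1 s3=0 s4=0 s5=0 clk=1 s6=1
t11.Δ1 s8=0 s0=1 s1=0 s7=1 s3=0 s4=0 s5=0 clk=0 s6=1
t12.Δ0 s8=0 s0=1 s1=0 s7=1 s3=0 s4=0 s5=0 clk=0 s6=1
t12.Δ1 s8=0 s0=1 s1=0 s7=0 s3=0 s4=0 s5=0 clk=1 s6=1
t12.Δ2 s8=0 s0=1 s1=0 s7=0 s3=1 s4=1 s5=0 clk=1 s6=1
t12.Δ3 s8=1 s0=1 s1=0 s7=0 s3=0 s4=1 s5=0 clk=1 s6=1
t12.Δ4 s8=0 s0=1 s1=0 s7=0 s3=0 s4=1 s5=0 clk=1 s6=1
t13.Δ0 s8=0 s0=1 s1=0 s7=0 s3=0 s4=1 s5=0 clk=1 s6=1
t13.Δ1 s8=0 s0=1 s1=0 s7=0 s3=0 s4=1 s5=0 clk=0 s6=1
t14.Δ0 s8=0 s0=1 s1=0 s7=0 s3=0 s4=1 s5=0 clk=0 s6=1
t14.Δ1 s8=0 s0=1 s1=0 s7=1 s3=0 s4=1 s5=0 clk=1 s6=1
t14.Δ2 s8=0 s0=1 s1=0 s7=1 s3=1 s4=0 s5=0 clk=1 s6=1
t14.Δ3 s8=1 s0=1 s1=0 s7=1 s3=0 s4=0 s5=0 clk=1 s6=1
t14.Δ4 s8=0 s0=1 s1=0 s7=1 s3=0 s4=0 s5=0 clk=1 s6=1
t15.Δ0 s8=0 s0=1 s1=0 s7=1 s3=0 s4=0 s5=0 clk=1 s6=1
t15.Δ1 s8=0 s0=1 s1=0 s7=1 s3=0 s4=0 s5=0 clk=0 s6=1
t16.Δ0 s8=0 s0=1 s1=0 s7=1 s3=0 s4=0 s5=0 clk=0 s6=1
t16.Δ1 s8=0 s0=1 s1=0 s7=0 s3=0 s4=0 s5=0 clk=1 s6=1
t16.Δ2 s8=0 s0=1 s1=0 s7=0 s3=1 s4=1 s5=0 clk=1 s6=1
t16.Δ3 s8=1 s0=1 s1=0 s7=0 s3=0 s4=1 s5=0 clk=1 s6=1
t16.Δ4 s8=0 s0=1 s1=0 s7=0 s3=0 s4=1 s5=0 clk=1 s6=1
t17.Δ0 s8=0 s0=1 s1=0 s7=0 s3=0 s4=1 s5=0 clk=1 s6=1
t17.Δ1 s8=0 s0=1 s1=0 s7=0 s3=0 s4=1 s5=0 clk=0 s6=1

4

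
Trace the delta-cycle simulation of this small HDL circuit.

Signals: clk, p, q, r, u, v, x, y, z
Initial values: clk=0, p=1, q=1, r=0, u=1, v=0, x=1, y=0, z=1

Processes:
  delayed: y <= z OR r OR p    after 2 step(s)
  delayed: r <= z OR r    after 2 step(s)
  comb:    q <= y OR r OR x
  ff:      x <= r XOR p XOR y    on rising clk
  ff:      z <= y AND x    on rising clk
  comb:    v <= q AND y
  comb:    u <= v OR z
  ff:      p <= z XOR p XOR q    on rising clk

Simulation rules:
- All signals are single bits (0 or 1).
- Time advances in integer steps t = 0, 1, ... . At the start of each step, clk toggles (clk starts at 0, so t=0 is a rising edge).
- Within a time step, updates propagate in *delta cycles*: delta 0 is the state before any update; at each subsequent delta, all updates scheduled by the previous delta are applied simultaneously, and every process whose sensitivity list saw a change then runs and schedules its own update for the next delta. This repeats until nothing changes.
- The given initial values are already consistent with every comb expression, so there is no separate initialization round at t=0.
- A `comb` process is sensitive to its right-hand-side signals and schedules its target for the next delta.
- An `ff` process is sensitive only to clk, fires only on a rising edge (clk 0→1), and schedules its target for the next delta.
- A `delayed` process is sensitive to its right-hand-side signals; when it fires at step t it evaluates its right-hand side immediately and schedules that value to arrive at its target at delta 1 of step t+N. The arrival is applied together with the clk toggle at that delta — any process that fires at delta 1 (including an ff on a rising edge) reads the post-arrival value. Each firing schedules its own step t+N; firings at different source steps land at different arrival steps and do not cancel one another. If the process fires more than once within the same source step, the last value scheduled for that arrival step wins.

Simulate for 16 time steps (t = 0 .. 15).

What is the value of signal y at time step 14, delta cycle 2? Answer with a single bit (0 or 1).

1

t=0 Δ0: q=1 u=1 z=1 v=0 p=1 r=0 y=0 clk=0 x=1
  Δ1: clk:0→1
  Δ2: z:1→0
  Δ3: u:1→0
  (3Δ to stable)
t=1 Δ0: q=1 u=0 z=0 v=0 p=1 r=0 y=0 clk=1 x=1
  Δ1: clk:1→0
  (1Δ to stable)
t=2 Δ0: q=1 u=0 z=0 v=0 p=1 r=0 y=0 clk=0 x=1
  Δ1: y:0→1, clk:0→1
  Δ2: z:0→1, v:0→1, p:1→0, x:1→0
  Δ3: u:0→1
  (3Δ to stable)
t=3 Δ0: q=1 u=1 z=1 v=1 p=0 r=0 y=1 clk=1 x=0
  Δ1: clk:1→0
  (1Δ to stable)
t=4 Δ0: q=1 u=1 z=1 v=1 p=0 r=0 y=1 clk=0 x=0
  Δ1: r:0→1, clk:0→1
  Δ2: z:1→0
  (2Δ to stable)
t=5 Δ0: q=1 u=1 z=0 v=1 p=0 r=1 y=1 clk=1 x=0
  Δ1: clk:1→0
  (1Δ to stable)
t=6 Δ0: q=1 u=1 z=0 v=1 p=0 r=1 y=1 clk=0 x=0
  Δ1: clk:0→1
  Δ2: p:0→1
  (2Δ to stable)
t=7 Δ0: q=1 u=1 z=0 v=1 p=1 r=1 y=1 clk=1 x=0
  Δ1: clk:1→0
  (1Δ to stable)
t=8 Δ0: q=1 u=1 z=0 v=1 p=1 r=1 y=1 clk=0 x=0
  Δ1: clk:0→1
  Δ2: p:1→0, x:0→1
  (2Δ to stable)
t=9 Δ0: q=1 u=1 z=0 v=1 p=0 r=1 y=1 clk=1 x=1
  Δ1: clk:1→0
  (1Δ to stable)
t=10 Δ0: q=1 u=1 z=0 v=1 p=0 r=1 y=1 clk=0 x=1
  Δ1: clk:0→1
  Δ2: z:0→1, p:0→1, x:1→0
  (2Δ to stable)
t=11 Δ0: q=1 u=1 z=1 v=1 p=1 r=1 y=1 clk=1 x=0
  Δ1: clk:1→0
  (1Δ to stable)
t=12 Δ0: q=1 u=1 z=1 v=1 p=1 r=1 y=1 clk=0 x=0
  Δ1: clk:0→1
  Δ2: z:1→0, x:0→1
  (2Δ to stable)
t=13 Δ0: q=1 u=1 z=0 v=1 p=1 r=1 y=1 clk=1 x=1
  Δ1: clk:1→0
  (1Δ to stable)
t=14 Δ0: q=1 u=1 z=0 v=1 p=1 r=1 y=1 clk=0 x=1
  Δ1: clk:0→1
  Δ2: z:0→1, p:1→0
  (2Δ to stable)
t=15 Δ0: q=1 u=1 z=1 v=1 p=0 r=1 y=1 clk=1 x=1
  Δ1: clk:1→0
  (1Δ to stable)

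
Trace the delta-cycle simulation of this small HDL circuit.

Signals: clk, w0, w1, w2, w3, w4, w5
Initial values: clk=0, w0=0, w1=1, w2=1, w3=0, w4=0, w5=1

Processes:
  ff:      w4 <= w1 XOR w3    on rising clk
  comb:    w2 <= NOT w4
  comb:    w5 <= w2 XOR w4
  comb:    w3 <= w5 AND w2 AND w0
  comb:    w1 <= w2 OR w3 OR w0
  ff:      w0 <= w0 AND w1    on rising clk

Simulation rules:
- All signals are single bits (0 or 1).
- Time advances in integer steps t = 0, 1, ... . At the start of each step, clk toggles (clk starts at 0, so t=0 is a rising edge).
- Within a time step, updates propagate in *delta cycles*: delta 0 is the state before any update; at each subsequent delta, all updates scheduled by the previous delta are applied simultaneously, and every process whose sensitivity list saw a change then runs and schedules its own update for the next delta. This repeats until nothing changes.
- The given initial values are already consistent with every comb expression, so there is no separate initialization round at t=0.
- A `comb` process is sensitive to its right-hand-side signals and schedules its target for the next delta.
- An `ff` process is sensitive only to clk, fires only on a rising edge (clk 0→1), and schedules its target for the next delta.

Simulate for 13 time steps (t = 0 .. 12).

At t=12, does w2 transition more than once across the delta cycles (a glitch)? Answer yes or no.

no

t=0 Δ0: w3=0 w2=1 w1=1 clk=0 w5=1 w4=0 w0=0
  Δ1: clk:0→1
  Δ2: w4:0→1
  Δ3: w2:1→0, w5:1→0
  Δ4: w1:1→0, w5:0→1
  (4Δ to stable)
t=1 Δ0: w3=0 w2=0 w1=0 clk=1 w5=1 w4=1 w0=0
  Δ1: clk:1→0
  (1Δ to stable)
t=2 Δ0: w3=0 w2=0 w1=0 clk=0 w5=1 w4=1 w0=0
  Δ1: clk:0→1
  Δ2: w4:1→0
  Δ3: w2:0→1, w5:1→0
  Δ4: w1:0→1, w5:0→1
  (4Δ to stable)
t=3 Δ0: w3=0 w2=1 w1=1 clk=1 w5=1 w4=0 w0=0
  Δ1: clk:1→0
  (1Δ to stable)
t=4 Δ0: w3=0 w2=1 w1=1 clk=0 w5=1 w4=0 w0=0
  Δ1: clk:0→1
  Δ2: w4:0→1
  Δ3: w2:1→0, w5:1→0
  Δ4: w1:1→0, w5:0→1
  (4Δ to stable)
t=5 Δ0: w3=0 w2=0 w1=0 clk=1 w5=1 w4=1 w0=0
  Δ1: clk:1→0
  (1Δ to stable)
t=6 Δ0: w3=0 w2=0 w1=0 clk=0 w5=1 w4=1 w0=0
  Δ1: clk:0→1
  Δ2: w4:1→0
  Δ3: w2:0→1, w5:1→0
  Δ4: w1:0→1, w5:0→1
  (4Δ to stable)
t=7 Δ0: w3=0 w2=1 w1=1 clk=1 w5=1 w4=0 w0=0
  Δ1: clk:1→0
  (1Δ to stable)
t=8 Δ0: w3=0 w2=1 w1=1 clk=0 w5=1 w4=0 w0=0
  Δ1: clk:0→1
  Δ2: w4:0→1
  Δ3: w2:1→0, w5:1→0
  Δ4: w1:1→0, w5:0→1
  (4Δ to stable)
t=9 Δ0: w3=0 w2=0 w1=0 clk=1 w5=1 w4=1 w0=0
  Δ1: clk:1→0
  (1Δ to stable)
t=10 Δ0: w3=0 w2=0 w1=0 clk=0 w5=1 w4=1 w0=0
  Δ1: clk:0→1
  Δ2: w4:1→0
  Δ3: w2:0→1, w5:1→0
  Δ4: w1:0→1, w5:0→1
  (4Δ to stable)
t=11 Δ0: w3=0 w2=1 w1=1 clk=1 w5=1 w4=0 w0=0
  Δ1: clk:1→0
  (1Δ to stable)
t=12 Δ0: w3=0 w2=1 w1=1 clk=0 w5=1 w4=0 w0=0
  Δ1: clk:0→1
  Δ2: w4:0→1
  Δ3: w2:1→0, w5:1→0
  Δ4: w1:1→0, w5:0→1
  (4Δ to stable)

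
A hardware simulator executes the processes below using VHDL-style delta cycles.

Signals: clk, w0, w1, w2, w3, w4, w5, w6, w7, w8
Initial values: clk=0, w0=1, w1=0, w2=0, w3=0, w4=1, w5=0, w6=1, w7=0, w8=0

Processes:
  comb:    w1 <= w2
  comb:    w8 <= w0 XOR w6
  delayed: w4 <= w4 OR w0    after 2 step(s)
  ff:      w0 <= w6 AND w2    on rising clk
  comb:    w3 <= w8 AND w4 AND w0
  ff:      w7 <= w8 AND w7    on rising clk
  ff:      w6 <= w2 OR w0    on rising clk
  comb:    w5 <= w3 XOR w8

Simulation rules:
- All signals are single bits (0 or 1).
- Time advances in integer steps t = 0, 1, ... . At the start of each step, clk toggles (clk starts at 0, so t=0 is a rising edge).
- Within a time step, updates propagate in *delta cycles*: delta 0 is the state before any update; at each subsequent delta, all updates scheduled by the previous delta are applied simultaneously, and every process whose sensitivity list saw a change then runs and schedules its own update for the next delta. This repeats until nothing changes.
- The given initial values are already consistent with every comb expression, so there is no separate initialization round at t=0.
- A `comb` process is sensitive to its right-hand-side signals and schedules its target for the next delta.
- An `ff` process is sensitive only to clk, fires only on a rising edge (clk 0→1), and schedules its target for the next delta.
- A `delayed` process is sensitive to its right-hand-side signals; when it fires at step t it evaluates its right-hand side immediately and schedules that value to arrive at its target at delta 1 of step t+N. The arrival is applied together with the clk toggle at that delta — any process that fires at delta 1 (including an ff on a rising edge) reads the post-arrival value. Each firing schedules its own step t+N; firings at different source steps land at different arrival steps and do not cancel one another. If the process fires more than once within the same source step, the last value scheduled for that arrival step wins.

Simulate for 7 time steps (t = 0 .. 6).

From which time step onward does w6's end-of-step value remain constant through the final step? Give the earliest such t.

[bits: w0,clk,w5,w7,w4,w6,w1,w8,w3,w2]
t=0: Δ0=1000110000 Δ1=1100110000 Δ2=0100110000 Δ3=0100110100 Δ4=0110110100 | 4Δ
t=1: Δ0=0110110100 Δ1=0010110100 | 1Δ
t=2: Δ0=0010110100 Δ1=0110110100 Δ2=0110100100 Δ3=0110100000 Δ4=0100100000 | 4Δ
t=3: Δ0=0100100000 Δ1=0000100000 | 1Δ
t=4: Δ0=0000100000 Δ1=0100100000 | 1Δ
t=5: Δ0=0100100000 Δ1=0000100000 | 1Δ
t=6: Δ0=0000100000 Δ1=0100100000 | 1Δ

2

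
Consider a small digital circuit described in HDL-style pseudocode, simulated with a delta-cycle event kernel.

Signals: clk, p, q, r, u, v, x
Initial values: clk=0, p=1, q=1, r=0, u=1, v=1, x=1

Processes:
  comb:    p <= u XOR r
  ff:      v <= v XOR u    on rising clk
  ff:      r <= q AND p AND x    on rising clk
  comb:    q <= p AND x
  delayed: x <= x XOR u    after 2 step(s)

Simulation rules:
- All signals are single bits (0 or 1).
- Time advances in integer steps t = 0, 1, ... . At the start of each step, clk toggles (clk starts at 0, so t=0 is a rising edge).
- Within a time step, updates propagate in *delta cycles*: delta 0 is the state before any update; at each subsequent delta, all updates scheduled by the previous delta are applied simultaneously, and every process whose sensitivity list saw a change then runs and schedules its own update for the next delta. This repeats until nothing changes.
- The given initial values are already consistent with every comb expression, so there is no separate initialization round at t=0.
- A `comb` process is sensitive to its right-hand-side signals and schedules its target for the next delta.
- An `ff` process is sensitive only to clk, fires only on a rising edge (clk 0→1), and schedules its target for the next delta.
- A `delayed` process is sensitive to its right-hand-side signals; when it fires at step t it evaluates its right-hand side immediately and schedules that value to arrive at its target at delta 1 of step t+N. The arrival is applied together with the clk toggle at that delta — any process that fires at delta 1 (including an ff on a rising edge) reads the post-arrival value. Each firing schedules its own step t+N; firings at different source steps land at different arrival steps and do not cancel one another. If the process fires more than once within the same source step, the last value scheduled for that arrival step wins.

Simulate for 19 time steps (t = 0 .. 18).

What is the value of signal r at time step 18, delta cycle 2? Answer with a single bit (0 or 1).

0

[bits: p,x,q,r,v,clk,u]
t=0: Δ0=1110101 Δ1=1110111 Δ2=1111011 Δ3=0111011 Δ4=0101011 | 4Δ
t=1: Δ0=0101011 Δ1=0101001 | 1Δ
t=2: Δ0=0101001 Δ1=0101011 Δ2=0100111 Δ3=1100111 Δ4=1110111 | 4Δ
t=3: Δ0=1110111 Δ1=1110101 | 1Δ
t=4: Δ0=1110101 Δ1=1110111 Δ2=1111011 Δ3=0111011 Δ4=0101011 | 4Δ
t=5: Δ0=0101011 Δ1=0101001 | 1Δ
t=6: Δ0=0101001 Δ1=0101011 Δ2=0100111 Δ3=1100111 Δ4=1110111 | 4Δ
t=7: Δ0=1110111 Δ1=1110101 | 1Δ
t=8: Δ0=1110101 Δ1=1110111 Δ2=1111011 Δ3=0111011 Δ4=0101011 | 4Δ
t=9: Δ0=0101011 Δ1=0101001 | 1Δ
t=10: Δ0=0101001 Δ1=0101011 Δ2=0100111 Δ3=1100111 Δ4=1110111 | 4Δ
t=11: Δ0=1110111 Δ1=1110101 | 1Δ
t=12: Δ0=1110101 Δ1=1110111 Δ2=1111011 Δ3=0111011 Δ4=0101011 | 4Δ
t=13: Δ0=0101011 Δ1=0101001 | 1Δ
t=14: Δ0=0101001 Δ1=0101011 Δ2=0100111 Δ3=1100111 Δ4=1110111 | 4Δ
t=15: Δ0=1110111 Δ1=1110101 | 1Δ
t=16: Δ0=1110101 Δ1=1110111 Δ2=1111011 Δ3=0111011 Δ4=0101011 | 4Δ
t=17: Δ0=0101011 Δ1=0101001 | 1Δ
t=18: Δ0=0101001 Δ1=0101011 Δ2=0100111 Δ3=1100111 Δ4=1110111 | 4Δ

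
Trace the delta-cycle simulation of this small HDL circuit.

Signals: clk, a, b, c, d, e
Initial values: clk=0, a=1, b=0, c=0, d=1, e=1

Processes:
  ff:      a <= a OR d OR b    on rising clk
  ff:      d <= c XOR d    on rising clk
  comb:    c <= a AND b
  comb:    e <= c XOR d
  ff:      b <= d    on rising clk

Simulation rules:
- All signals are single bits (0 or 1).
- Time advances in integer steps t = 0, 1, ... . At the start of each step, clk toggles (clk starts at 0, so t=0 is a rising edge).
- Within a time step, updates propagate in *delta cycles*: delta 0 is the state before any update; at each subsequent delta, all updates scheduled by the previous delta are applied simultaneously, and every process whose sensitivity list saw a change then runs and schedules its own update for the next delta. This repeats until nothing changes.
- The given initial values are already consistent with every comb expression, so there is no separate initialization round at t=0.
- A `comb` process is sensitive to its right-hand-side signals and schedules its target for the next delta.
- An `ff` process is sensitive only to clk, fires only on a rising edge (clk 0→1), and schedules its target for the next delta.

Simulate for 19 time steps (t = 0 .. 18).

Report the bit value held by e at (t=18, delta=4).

0

t0.Δ0 b=0 clk=0 d=1 e=1 c=0 a=1
t0.Δ1 b=0 clk=1 d=1 e=1 c=0 a=1
t0.Δ2 b=1 clk=1 d=1 e=1 c=0 a=1
t0.Δ3 b=1 clk=1 d=1 e=1 c=1 a=1
t0.Δ4 b=1 clk=1 d=1 e=0 c=1 a=1
t1.Δ0 b=1 clk=1 d=1 e=0 c=1 a=1
t1.Δ1 b=1 clk=0 d=1 e=0 c=1 a=1
t2.Δ0 b=1 clk=0 d=1 e=0 c=1 a=1
t2.Δ1 b=1 clk=1 d=1 e=0 c=1 a=1
t2.Δ2 b=1 clk=1 d=0 e=0 c=1 a=1
t2.Δ3 b=1 clk=1 d=0 e=1 c=1 a=1
t3.Δ0 b=1 clk=1 d=0 e=1 c=1 a=1
t3.Δ1 b=1 clk=0 d=0 e=1 c=1 a=1
t4.Δ0 b=1 clk=0 d=0 e=1 c=1 a=1
t4.Δ1 b=1 clk=1 d=0 e=1 c=1 a=1
t4.Δ2 b=0 clk=1 d=1 e=1 c=1 a=1
t4.Δ3 b=0 clk=1 d=1 e=0 c=0 a=1
t4.Δ4 b=0 clk=1 d=1 e=1 c=0 a=1
t5.Δ0 b=0 clk=1 d=1 e=1 c=0 a=1
t5.Δ1 b=0 clk=0 d=1 e=1 c=0 a=1
t6.Δ0 b=0 clk=0 d=1 e=1 c=0 a=1
t6.Δ1 b=0 clk=1 d=1 e=1 c=0 a=1
t6.Δ2 b=1 clk=1 d=1 e=1 c=0 a=1
t6.Δ3 b=1 clk=1 d=1 e=1 c=1 a=1
t6.Δ4 b=1 clk=1 d=1 e=0 c=1 a=1
t7.Δ0 b=1 clk=1 d=1 e=0 c=1 a=1
t7.Δ1 b=1 clk=0 d=1 e=0 c=1 a=1
t8.Δ0 b=1 clk=0 d=1 e=0 c=1 a=1
t8.Δ1 b=1 clk=1 d=1 e=0 c=1 a=1
t8.Δ2 b=1 clk=1 d=0 e=0 c=1 a=1
t8.Δ3 b=1 clk=1 d=0 e=1 c=1 a=1
t9.Δ0 b=1 clk=1 d=0 e=1 c=1 a=1
t9.Δ1 b=1 clk=0 d=0 e=1 c=1 a=1
t10.Δ0 b=1 clk=0 d=0 e=1 c=1 a=1
t10.Δ1 b=1 clk=1 d=0 e=1 c=1 a=1
t10.Δ2 b=0 clk=1 d=1 e=1 c=1 a=1
t10.Δ3 b=0 clk=1 d=1 e=0 c=0 a=1
t10.Δ4 b=0 clk=1 d=1 e=1 c=0 a=1
t11.Δ0 b=0 clk=1 d=1 e=1 c=0 a=1
t11.Δ1 b=0 clk=0 d=1 e=1 c=0 a=1
t12.Δ0 b=0 clk=0 d=1 e=1 c=0 a=1
t12.Δ1 b=0 clk=1 d=1 e=1 c=0 a=1
t12.Δ2 b=1 clk=1 d=1 e=1 c=0 a=1
t12.Δ3 b=1 clk=1 d=1 e=1 c=1 a=1
t12.Δ4 b=1 clk=1 d=1 e=0 c=1 a=1
t13.Δ0 b=1 clk=1 d=1 e=0 c=1 a=1
t13.Δ1 b=1 clk=0 d=1 e=0 c=1 a=1
t14.Δ0 b=1 clk=0 d=1 e=0 c=1 a=1
t14.Δ1 b=1 clk=1 d=1 e=0 c=1 a=1
t14.Δ2 b=1 clk=1 d=0 e=0 c=1 a=1
t14.Δ3 b=1 clk=1 d=0 e=1 c=1 a=1
t15.Δ0 b=1 clk=1 d=0 e=1 c=1 a=1
t15.Δ1 b=1 clk=0 d=0 e=1 c=1 a=1
t16.Δ0 b=1 clk=0 d=0 e=1 c=1 a=1
t16.Δ1 b=1 clk=1 d=0 e=1 c=1 a=1
t16.Δ2 b=0 clk=1 d=1 e=1 c=1 a=1
t16.Δ3 b=0 clk=1 d=1 e=0 c=0 a=1
t16.Δ4 b=0 clk=1 d=1 e=1 c=0 a=1
t17.Δ0 b=0 clk=1 d=1 e=1 c=0 a=1
t17.Δ1 b=0 clk=0 d=1 e=1 c=0 a=1
t18.Δ0 b=0 clk=0 d=1 e=1 c=0 a=1
t18.Δ1 b=0 clk=1 d=1 e=1 c=0 a=1
t18.Δ2 b=1 clk=1 d=1 e=1 c=0 a=1
t18.Δ3 b=1 clk=1 d=1 e=1 c=1 a=1
t18.Δ4 b=1 clk=1 d=1 e=0 c=1 a=1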